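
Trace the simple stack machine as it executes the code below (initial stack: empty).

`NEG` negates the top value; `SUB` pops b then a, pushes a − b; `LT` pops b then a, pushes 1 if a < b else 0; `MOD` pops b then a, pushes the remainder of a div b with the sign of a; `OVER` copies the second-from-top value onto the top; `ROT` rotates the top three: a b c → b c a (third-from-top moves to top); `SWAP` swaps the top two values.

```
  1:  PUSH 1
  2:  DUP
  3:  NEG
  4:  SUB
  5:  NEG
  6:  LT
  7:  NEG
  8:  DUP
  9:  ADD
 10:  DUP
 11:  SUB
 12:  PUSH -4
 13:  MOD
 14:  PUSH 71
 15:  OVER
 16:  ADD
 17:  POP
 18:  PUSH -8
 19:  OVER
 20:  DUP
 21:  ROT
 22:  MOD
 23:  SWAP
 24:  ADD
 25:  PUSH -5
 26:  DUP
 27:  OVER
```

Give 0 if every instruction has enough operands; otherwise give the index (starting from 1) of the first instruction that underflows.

6

PUSH 1 : [1]
DUP    : [1, 1]
NEG    : [1, -1]
SUB    : [2]
NEG    : [-2]
LT  — needs 2 operands, stack has 1 → underflow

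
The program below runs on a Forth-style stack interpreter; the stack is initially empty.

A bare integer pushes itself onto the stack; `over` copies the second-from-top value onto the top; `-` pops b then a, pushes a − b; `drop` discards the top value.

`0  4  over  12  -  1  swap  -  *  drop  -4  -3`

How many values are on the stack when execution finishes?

3

0    -> 0
4    -> 0 4
over -> 0 4 0
12   -> 0 4 0 12
-    -> 0 4 -12
1    -> 0 4 -12 1
swap -> 0 4 1 -12
-    -> 0 4 13
*    -> 0 52
drop -> 0
-4   -> 0 -4
-3   -> 0 -4 -3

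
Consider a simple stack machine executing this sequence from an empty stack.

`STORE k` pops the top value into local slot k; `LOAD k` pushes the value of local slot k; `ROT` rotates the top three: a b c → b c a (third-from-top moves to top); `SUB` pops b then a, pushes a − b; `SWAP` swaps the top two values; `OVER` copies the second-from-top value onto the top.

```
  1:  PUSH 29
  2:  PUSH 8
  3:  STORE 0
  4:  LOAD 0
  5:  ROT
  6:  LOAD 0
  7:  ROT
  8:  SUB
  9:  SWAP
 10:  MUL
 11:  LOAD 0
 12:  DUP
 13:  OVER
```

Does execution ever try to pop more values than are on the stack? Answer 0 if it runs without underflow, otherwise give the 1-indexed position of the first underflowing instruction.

5

PUSH 29 : [29]
PUSH 8  : [29, 8]
STORE 0 : [29]
LOAD 0  : [29, 8]
ROT  — needs 3 operands, stack has 2 → underflow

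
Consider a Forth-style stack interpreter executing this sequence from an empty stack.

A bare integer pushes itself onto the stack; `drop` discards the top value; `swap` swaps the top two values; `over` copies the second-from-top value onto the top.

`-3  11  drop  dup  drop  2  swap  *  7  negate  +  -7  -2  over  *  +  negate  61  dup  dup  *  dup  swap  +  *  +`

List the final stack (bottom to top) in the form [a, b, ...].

-3      [-3]
11      [-3, 11]
drop    [-3]
dup     [-3, -3]
drop    [-3]
2       [-3, 2]
swap    [2, -3]
*       [-6]
7       [-6, 7]
negate  [-6, -7]
+       [-13]
-7      [-13, -7]
-2      [-13, -7, -2]
over    [-13, -7, -2, -7]
*       [-13, -7, 14]
+       [-13, 7]
negate  [-13, -7]
61      [-13, -7, 61]
dup     [-13, -7, 61, 61]
dup     [-13, -7, 61, 61, 61]
*       [-13, -7, 61, 3721]
dup     [-13, -7, 61, 3721, 3721]
swap    [-13, -7, 61, 3721, 3721]
+       [-13, -7, 61, 7442]
*       [-13, -7, 453962]
+       [-13, 453955]

[-13, 453955]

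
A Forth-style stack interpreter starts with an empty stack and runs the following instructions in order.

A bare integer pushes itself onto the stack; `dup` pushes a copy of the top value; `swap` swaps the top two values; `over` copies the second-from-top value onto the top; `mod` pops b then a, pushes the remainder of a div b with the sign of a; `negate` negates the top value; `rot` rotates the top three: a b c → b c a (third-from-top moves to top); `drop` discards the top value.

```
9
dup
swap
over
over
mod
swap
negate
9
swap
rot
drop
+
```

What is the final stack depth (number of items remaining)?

2

9      -> 9
dup    -> 9 9
swap   -> 9 9
over   -> 9 9 9
over   -> 9 9 9 9
mod    -> 9 9 0
swap   -> 9 0 9
negate -> 9 0 -9
9      -> 9 0 -9 9
swap   -> 9 0 9 -9
rot    -> 9 9 -9 0
drop   -> 9 9 -9
+      -> 9 0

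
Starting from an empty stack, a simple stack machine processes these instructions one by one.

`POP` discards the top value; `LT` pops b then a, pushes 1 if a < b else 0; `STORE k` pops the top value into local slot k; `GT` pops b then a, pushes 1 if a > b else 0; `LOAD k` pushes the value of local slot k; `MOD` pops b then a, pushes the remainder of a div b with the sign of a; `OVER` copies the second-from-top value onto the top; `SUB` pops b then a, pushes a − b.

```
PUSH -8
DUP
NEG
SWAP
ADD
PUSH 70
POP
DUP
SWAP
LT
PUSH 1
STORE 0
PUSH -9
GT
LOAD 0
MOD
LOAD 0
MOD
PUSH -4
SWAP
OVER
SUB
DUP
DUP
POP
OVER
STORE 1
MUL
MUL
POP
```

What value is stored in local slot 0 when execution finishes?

PUSH -8  [-8]
DUP      [-8, -8]
NEG      [-8, 8]
SWAP     [8, -8]
ADD      [0]
PUSH 70  [0, 70]
POP      [0]
DUP      [0, 0]
SWAP     [0, 0]
LT       [0]
PUSH 1   [0, 1]
STORE 0  [0]
PUSH -9  [0, -9]
GT       [1]
LOAD 0   [1, 1]
MOD      [0]
LOAD 0   [0, 1]
MOD      [0]
PUSH -4  [0, -4]
SWAP     [-4, 0]
OVER     [-4, 0, -4]
SUB      [-4, 4]
DUP      [-4, 4, 4]
DUP      [-4, 4, 4, 4]
POP      [-4, 4, 4]
OVER     [-4, 4, 4, 4]
STORE 1  [-4, 4, 4]
MUL      [-4, 16]
MUL      [-64]
POP      []

1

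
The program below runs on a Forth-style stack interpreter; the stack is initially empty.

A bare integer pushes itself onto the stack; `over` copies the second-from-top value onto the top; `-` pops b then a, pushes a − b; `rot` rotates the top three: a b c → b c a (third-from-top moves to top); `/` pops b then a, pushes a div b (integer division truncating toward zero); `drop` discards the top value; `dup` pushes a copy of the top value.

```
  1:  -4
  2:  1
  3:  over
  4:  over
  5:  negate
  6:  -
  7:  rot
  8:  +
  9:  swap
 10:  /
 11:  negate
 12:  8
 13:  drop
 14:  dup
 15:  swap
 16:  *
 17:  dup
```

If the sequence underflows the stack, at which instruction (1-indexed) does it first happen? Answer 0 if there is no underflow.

0

-4     : -4
1      : -4 1
over   : -4 1 -4
over   : -4 1 -4 1
negate : -4 1 -4 -1
-      : -4 1 -3
rot    : 1 -3 -4
+      : 1 -7
swap   : -7 1
/      : -7
negate : 7
8      : 7 8
drop   : 7
dup    : 7 7
swap   : 7 7
*      : 49
dup    : 49 49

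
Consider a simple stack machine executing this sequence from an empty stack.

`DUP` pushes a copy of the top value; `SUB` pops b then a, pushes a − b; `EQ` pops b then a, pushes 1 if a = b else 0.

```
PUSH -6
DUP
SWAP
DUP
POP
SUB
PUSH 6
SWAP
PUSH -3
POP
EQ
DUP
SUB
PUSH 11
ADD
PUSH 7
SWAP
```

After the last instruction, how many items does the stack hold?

2

PUSH -6  -6
DUP      -6 -6
SWAP     -6 -6
DUP      -6 -6 -6
POP      -6 -6
SUB      0
PUSH 6   0 6
SWAP     6 0
PUSH -3  6 0 -3
POP      6 0
EQ       0
DUP      0 0
SUB      0
PUSH 11  0 11
ADD      11
PUSH 7   11 7
SWAP     7 11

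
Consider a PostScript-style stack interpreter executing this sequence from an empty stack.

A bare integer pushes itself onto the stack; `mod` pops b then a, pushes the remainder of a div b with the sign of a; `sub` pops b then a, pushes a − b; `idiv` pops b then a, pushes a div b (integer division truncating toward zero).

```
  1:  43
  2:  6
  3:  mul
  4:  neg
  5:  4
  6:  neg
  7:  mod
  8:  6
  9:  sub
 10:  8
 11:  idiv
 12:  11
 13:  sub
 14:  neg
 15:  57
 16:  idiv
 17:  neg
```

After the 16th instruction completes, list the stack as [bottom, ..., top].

[0]

43   → [43]
6    → [43, 6]
mul  → [258]
neg  → [-258]
4    → [-258, 4]
neg  → [-258, -4]
mod  → [-2]
6    → [-2, 6]
sub  → [-8]
8    → [-8, 8]
idiv → [-1]
11   → [-1, 11]
sub  → [-12]
neg  → [12]
57   → [12, 57]
idiv → [0]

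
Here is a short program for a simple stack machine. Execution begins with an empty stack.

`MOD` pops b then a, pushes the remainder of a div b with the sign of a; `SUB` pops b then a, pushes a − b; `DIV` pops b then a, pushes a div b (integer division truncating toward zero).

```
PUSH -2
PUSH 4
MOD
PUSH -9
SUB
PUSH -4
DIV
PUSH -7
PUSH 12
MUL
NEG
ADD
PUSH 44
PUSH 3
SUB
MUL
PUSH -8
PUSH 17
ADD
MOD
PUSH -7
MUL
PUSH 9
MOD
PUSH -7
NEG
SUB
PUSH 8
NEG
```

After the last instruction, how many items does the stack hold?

2

PUSH -2  -2
PUSH 4   -2 4
MOD      -2
PUSH -9  -2 -9
SUB      7
PUSH -4  7 -4
DIV      -1
PUSH -7  -1 -7
PUSH 12  -1 -7 12
MUL      -1 -84
NEG      -1 84
ADD      83
PUSH 44  83 44
PUSH 3   83 44 3
SUB      83 41
MUL      3403
PUSH -8  3403 -8
PUSH 17  3403 -8 17
ADD      3403 9
MOD      1
PUSH -7  1 -7
MUL      -7
PUSH 9   -7 9
MOD      -7
PUSH -7  -7 -7
NEG      -7 7
SUB      -14
PUSH 8   -14 8
NEG      -14 -8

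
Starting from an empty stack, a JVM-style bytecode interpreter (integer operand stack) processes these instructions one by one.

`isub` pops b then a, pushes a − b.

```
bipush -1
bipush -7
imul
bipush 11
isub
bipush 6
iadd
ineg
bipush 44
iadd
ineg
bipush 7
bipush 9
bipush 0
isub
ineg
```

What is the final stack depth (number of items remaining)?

3

bipush -1 → [-1]
bipush -7 → [-1, -7]
imul      → [7]
bipush 11 → [7, 11]
isub      → [-4]
bipush 6  → [-4, 6]
iadd      → [2]
ineg      → [-2]
bipush 44 → [-2, 44]
iadd      → [42]
ineg      → [-42]
bipush 7  → [-42, 7]
bipush 9  → [-42, 7, 9]
bipush 0  → [-42, 7, 9, 0]
isub      → [-42, 7, 9]
ineg      → [-42, 7, -9]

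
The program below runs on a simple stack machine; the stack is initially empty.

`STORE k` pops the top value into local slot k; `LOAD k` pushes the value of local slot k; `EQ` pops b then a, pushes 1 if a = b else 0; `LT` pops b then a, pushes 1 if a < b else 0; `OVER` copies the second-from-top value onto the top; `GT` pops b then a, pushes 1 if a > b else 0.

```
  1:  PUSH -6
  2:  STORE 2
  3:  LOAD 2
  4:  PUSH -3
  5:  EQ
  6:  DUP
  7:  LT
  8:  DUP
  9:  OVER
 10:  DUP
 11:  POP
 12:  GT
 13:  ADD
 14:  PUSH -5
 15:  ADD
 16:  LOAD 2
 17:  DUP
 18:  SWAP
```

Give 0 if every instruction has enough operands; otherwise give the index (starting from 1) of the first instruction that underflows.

PUSH -6 -> -6
STORE 2 -> (empty)
LOAD 2  -> -6
PUSH -3 -> -6 -3
EQ      -> 0
DUP     -> 0 0
LT      -> 0
DUP     -> 0 0
OVER    -> 0 0 0
DUP     -> 0 0 0 0
POP     -> 0 0 0
GT      -> 0 0
ADD     -> 0
PUSH -5 -> 0 -5
ADD     -> -5
LOAD 2  -> -5 -6
DUP     -> -5 -6 -6
SWAP    -> -5 -6 -6

0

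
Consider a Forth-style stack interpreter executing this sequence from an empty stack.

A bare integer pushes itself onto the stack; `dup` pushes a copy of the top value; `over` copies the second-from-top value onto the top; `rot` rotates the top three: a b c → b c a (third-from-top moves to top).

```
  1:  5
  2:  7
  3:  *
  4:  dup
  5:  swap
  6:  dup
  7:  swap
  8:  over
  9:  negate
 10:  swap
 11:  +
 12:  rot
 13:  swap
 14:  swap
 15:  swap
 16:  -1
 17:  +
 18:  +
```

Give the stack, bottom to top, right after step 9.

[35, 35, 35, -35]

5       5
7       5 7
*       35
dup     35 35
swap    35 35
dup     35 35 35
swap    35 35 35
over    35 35 35 35
negate  35 35 35 -35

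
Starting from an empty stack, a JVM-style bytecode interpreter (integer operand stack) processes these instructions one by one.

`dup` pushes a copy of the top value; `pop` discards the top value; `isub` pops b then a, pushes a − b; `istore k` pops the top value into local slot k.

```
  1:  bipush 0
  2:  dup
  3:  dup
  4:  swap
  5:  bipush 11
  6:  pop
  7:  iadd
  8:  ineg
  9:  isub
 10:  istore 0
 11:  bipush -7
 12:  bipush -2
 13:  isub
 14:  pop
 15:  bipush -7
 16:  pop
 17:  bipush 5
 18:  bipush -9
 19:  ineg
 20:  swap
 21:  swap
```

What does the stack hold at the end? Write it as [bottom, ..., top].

[5, 9]

bipush 0  -> 0
dup       -> 0 0
dup       -> 0 0 0
swap      -> 0 0 0
bipush 11 -> 0 0 0 11
pop       -> 0 0 0
iadd      -> 0 0
ineg      -> 0 0
isub      -> 0
istore 0  -> (empty)
bipush -7 -> -7
bipush -2 -> -7 -2
isub      -> -5
pop       -> (empty)
bipush -7 -> -7
pop       -> (empty)
bipush 5  -> 5
bipush -9 -> 5 -9
ineg      -> 5 9
swap      -> 9 5
swap      -> 5 9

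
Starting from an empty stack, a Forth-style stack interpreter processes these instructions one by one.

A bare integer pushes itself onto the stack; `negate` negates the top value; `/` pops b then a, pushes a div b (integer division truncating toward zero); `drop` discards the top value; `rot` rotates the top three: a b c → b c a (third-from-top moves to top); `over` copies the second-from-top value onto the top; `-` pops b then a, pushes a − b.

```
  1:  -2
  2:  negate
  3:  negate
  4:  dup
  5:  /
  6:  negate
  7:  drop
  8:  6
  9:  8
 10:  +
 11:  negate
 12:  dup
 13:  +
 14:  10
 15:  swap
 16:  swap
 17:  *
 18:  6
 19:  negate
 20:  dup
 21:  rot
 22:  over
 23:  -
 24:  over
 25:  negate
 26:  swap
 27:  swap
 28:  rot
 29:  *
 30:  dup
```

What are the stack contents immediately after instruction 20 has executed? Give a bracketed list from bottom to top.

-2     : -2
negate : 2
negate : -2
dup    : -2 -2
/      : 1
negate : -1
drop   : (empty)
6      : 6
8      : 6 8
+      : 14
negate : -14
dup    : -14 -14
+      : -28
10     : -28 10
swap   : 10 -28
swap   : -28 10
*      : -280
6      : -280 6
negate : -280 -6
dup    : -280 -6 -6

[-280, -6, -6]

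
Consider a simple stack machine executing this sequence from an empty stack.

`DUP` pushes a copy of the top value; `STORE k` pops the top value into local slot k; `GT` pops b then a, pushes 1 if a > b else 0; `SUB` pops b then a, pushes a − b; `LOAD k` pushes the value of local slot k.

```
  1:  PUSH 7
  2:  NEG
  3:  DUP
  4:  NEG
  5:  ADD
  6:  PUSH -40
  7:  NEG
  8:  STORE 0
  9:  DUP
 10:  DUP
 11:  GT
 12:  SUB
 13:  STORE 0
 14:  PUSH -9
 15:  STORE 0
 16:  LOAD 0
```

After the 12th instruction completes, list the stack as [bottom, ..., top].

PUSH 7   -> [7]
NEG      -> [-7]
DUP      -> [-7, -7]
NEG      -> [-7, 7]
ADD      -> [0]
PUSH -40 -> [0, -40]
NEG      -> [0, 40]
STORE 0  -> [0]
DUP      -> [0, 0]
DUP      -> [0, 0, 0]
GT       -> [0, 0]
SUB      -> [0]

[0]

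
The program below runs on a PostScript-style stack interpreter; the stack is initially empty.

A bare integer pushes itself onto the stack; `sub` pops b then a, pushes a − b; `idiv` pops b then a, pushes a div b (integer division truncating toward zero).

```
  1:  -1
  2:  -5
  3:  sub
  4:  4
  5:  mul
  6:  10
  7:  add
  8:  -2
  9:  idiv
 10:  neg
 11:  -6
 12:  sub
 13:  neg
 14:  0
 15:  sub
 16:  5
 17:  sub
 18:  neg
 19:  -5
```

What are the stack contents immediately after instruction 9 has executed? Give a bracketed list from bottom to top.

[-13]

-1   : [-1]
-5   : [-1, -5]
sub  : [4]
4    : [4, 4]
mul  : [16]
10   : [16, 10]
add  : [26]
-2   : [26, -2]
idiv : [-13]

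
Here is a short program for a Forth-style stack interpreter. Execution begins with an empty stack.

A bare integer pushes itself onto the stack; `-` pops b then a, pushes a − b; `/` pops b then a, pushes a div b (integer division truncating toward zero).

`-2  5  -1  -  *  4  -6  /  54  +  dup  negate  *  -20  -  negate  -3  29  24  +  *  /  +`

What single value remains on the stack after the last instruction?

-30

-2     → [-2]
5      → [-2, 5]
-1     → [-2, 5, -1]
-      → [-2, 6]
*      → [-12]
4      → [-12, 4]
-6     → [-12, 4, -6]
/      → [-12, 0]
54     → [-12, 0, 54]
+      → [-12, 54]
dup    → [-12, 54, 54]
negate → [-12, 54, -54]
*      → [-12, -2916]
-20    → [-12, -2916, -20]
-      → [-12, -2896]
negate → [-12, 2896]
-3     → [-12, 2896, -3]
29     → [-12, 2896, -3, 29]
24     → [-12, 2896, -3, 29, 24]
+      → [-12, 2896, -3, 53]
*      → [-12, 2896, -159]
/      → [-12, -18]
+      → [-30]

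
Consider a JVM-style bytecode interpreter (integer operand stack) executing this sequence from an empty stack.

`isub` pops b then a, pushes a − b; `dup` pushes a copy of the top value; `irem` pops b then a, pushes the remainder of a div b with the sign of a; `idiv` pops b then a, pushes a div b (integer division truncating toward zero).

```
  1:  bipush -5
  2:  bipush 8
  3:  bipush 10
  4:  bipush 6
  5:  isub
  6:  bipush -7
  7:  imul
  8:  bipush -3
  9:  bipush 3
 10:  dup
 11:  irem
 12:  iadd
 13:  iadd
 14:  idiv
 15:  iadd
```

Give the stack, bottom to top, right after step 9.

bipush -5  [-5]
bipush 8   [-5, 8]
bipush 10  [-5, 8, 10]
bipush 6   [-5, 8, 10, 6]
isub       [-5, 8, 4]
bipush -7  [-5, 8, 4, -7]
imul       [-5, 8, -28]
bipush -3  [-5, 8, -28, -3]
bipush 3   [-5, 8, -28, -3, 3]

[-5, 8, -28, -3, 3]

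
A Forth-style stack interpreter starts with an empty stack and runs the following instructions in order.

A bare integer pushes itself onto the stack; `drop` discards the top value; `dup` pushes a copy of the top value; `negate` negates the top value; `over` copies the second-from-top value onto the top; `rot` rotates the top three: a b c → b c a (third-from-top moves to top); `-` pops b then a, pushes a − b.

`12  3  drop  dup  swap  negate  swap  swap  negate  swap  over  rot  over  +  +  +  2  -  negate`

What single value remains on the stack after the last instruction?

12     -> [12]
3      -> [12, 3]
drop   -> [12]
dup    -> [12, 12]
swap   -> [12, 12]
negate -> [12, -12]
swap   -> [-12, 12]
swap   -> [12, -12]
negate -> [12, 12]
swap   -> [12, 12]
over   -> [12, 12, 12]
rot    -> [12, 12, 12]
over   -> [12, 12, 12, 12]
+      -> [12, 12, 24]
+      -> [12, 36]
+      -> [48]
2      -> [48, 2]
-      -> [46]
negate -> [-46]

-46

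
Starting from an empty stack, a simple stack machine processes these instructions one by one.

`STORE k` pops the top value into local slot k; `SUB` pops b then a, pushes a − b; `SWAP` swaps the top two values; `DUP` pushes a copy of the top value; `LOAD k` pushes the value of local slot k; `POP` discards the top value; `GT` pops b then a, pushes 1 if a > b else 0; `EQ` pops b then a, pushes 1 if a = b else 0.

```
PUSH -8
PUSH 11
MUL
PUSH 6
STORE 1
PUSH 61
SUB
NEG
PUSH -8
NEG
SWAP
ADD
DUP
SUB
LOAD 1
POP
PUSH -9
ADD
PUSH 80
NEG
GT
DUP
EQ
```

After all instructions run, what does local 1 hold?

6

PUSH -8 : -8
PUSH 11 : -8 11
MUL     : -88
PUSH 6  : -88 6
STORE 1 : -88
PUSH 61 : -88 61
SUB     : -149
NEG     : 149
PUSH -8 : 149 -8
NEG     : 149 8
SWAP    : 8 149
ADD     : 157
DUP     : 157 157
SUB     : 0
LOAD 1  : 0 6
POP     : 0
PUSH -9 : 0 -9
ADD     : -9
PUSH 80 : -9 80
NEG     : -9 -80
GT      : 1
DUP     : 1 1
EQ      : 1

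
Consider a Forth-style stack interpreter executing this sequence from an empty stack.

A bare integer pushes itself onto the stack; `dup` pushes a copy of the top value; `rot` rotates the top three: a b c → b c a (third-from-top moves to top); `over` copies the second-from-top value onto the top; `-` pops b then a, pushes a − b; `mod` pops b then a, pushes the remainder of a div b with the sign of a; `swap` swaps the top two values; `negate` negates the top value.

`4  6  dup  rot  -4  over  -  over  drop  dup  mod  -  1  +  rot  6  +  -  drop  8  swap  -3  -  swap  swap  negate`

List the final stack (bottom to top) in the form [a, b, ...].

[8, -9]

4      -> [4]
6      -> [4, 6]
dup    -> [4, 6, 6]
rot    -> [6, 6, 4]
-4     -> [6, 6, 4, -4]
over   -> [6, 6, 4, -4, 4]
-      -> [6, 6, 4, -8]
over   -> [6, 6, 4, -8, 4]
drop   -> [6, 6, 4, -8]
dup    -> [6, 6, 4, -8, -8]
mod    -> [6, 6, 4, 0]
-      -> [6, 6, 4]
1      -> [6, 6, 4, 1]
+      -> [6, 6, 5]
rot    -> [6, 5, 6]
6      -> [6, 5, 6, 6]
+      -> [6, 5, 12]
-      -> [6, -7]
drop   -> [6]
8      -> [6, 8]
swap   -> [8, 6]
-3     -> [8, 6, -3]
-      -> [8, 9]
swap   -> [9, 8]
swap   -> [8, 9]
negate -> [8, -9]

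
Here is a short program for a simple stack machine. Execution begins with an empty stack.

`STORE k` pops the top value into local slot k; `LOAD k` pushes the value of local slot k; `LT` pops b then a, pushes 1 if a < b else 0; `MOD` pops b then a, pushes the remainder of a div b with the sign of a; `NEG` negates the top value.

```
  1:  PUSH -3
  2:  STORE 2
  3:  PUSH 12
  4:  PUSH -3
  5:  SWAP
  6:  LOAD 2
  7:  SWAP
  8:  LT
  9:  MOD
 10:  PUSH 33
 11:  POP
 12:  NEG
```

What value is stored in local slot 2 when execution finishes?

PUSH -3 → -3
STORE 2 → (empty)
PUSH 12 → 12
PUSH -3 → 12 -3
SWAP    → -3 12
LOAD 2  → -3 12 -3
SWAP    → -3 -3 12
LT      → -3 1
MOD     → 0
PUSH 33 → 0 33
POP     → 0
NEG     → 0

-3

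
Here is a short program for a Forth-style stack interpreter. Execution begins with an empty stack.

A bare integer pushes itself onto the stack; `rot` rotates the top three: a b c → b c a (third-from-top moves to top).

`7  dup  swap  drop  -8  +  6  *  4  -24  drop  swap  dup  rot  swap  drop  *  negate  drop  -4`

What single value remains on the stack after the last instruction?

7      → [7]
dup    → [7, 7]
swap   → [7, 7]
drop   → [7]
-8     → [7, -8]
+      → [-1]
6      → [-1, 6]
*      → [-6]
4      → [-6, 4]
-24    → [-6, 4, -24]
drop   → [-6, 4]
swap   → [4, -6]
dup    → [4, -6, -6]
rot    → [-6, -6, 4]
swap   → [-6, 4, -6]
drop   → [-6, 4]
*      → [-24]
negate → [24]
drop   → []
-4     → [-4]

-4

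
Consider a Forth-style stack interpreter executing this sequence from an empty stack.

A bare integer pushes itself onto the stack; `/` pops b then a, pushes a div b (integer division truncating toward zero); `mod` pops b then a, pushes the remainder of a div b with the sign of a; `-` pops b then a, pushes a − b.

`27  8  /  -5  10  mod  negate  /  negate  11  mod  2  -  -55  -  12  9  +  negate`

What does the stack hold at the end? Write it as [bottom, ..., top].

[53, -21]

27      27
8       27 8
/       3
-5      3 -5
10      3 -5 10
mod     3 -5
negate  3 5
/       0
negate  0
11      0 11
mod     0
2       0 2
-       -2
-55     -2 -55
-       53
12      53 12
9       53 12 9
+       53 21
negate  53 -21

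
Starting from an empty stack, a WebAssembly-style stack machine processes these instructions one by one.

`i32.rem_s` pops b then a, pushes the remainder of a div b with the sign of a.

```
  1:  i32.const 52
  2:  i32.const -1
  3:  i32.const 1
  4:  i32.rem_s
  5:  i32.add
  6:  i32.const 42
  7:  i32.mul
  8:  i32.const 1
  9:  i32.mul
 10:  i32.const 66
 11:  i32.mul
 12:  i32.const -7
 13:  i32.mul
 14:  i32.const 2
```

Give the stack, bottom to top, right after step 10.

[2184, 66]

i32.const 52 → 52
i32.const -1 → 52 -1
i32.const 1  → 52 -1 1
i32.rem_s    → 52 0
i32.add      → 52
i32.const 42 → 52 42
i32.mul      → 2184
i32.const 1  → 2184 1
i32.mul      → 2184
i32.const 66 → 2184 66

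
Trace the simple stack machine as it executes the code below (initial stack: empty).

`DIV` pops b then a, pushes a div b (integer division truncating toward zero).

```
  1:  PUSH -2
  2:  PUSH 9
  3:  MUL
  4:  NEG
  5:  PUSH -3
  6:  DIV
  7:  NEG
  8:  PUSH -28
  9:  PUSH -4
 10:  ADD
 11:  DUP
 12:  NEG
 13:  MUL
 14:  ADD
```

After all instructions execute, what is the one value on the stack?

PUSH -2   [-2]
PUSH 9    [-2, 9]
MUL       [-18]
NEG       [18]
PUSH -3   [18, -3]
DIV       [-6]
NEG       [6]
PUSH -28  [6, -28]
PUSH -4   [6, -28, -4]
ADD       [6, -32]
DUP       [6, -32, -32]
NEG       [6, -32, 32]
MUL       [6, -1024]
ADD       [-1018]

-1018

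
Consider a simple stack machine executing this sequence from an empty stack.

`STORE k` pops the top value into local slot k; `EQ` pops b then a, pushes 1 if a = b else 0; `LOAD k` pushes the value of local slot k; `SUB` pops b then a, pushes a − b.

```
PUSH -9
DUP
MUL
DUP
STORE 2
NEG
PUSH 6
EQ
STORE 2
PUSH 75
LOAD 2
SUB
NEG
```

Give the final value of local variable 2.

0

PUSH -9  [-9]
DUP      [-9, -9]
MUL      [81]
DUP      [81, 81]
STORE 2  [81]
NEG      [-81]
PUSH 6   [-81, 6]
EQ       [0]
STORE 2  []
PUSH 75  [75]
LOAD 2   [75, 0]
SUB      [75]
NEG      [-75]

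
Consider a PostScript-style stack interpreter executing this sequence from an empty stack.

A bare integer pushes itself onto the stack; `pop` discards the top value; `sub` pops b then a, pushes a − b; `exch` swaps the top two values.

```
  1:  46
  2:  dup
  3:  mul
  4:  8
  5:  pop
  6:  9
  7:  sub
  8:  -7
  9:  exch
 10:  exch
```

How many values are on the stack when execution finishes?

2

46   → 46
dup  → 46 46
mul  → 2116
8    → 2116 8
pop  → 2116
9    → 2116 9
sub  → 2107
-7   → 2107 -7
exch → -7 2107
exch → 2107 -7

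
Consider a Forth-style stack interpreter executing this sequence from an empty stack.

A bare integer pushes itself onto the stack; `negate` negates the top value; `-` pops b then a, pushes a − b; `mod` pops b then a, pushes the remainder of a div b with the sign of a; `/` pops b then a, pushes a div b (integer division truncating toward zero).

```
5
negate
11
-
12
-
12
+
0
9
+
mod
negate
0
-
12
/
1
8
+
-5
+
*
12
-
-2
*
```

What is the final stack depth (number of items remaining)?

1

5       [5]
negate  [-5]
11      [-5, 11]
-       [-16]
12      [-16, 12]
-       [-28]
12      [-28, 12]
+       [-16]
0       [-16, 0]
9       [-16, 0, 9]
+       [-16, 9]
mod     [-7]
negate  [7]
0       [7, 0]
-       [7]
12      [7, 12]
/       [0]
1       [0, 1]
8       [0, 1, 8]
+       [0, 9]
-5      [0, 9, -5]
+       [0, 4]
*       [0]
12      [0, 12]
-       [-12]
-2      [-12, -2]
*       [24]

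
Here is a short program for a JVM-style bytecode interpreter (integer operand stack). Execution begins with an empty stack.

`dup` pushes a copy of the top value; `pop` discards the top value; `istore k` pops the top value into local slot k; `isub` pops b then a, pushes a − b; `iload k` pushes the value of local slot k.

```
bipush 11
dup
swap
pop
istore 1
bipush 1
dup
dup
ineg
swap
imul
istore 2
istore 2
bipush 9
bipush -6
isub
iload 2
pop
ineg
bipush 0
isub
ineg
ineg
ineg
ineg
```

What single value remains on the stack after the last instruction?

bipush 11 -> [11]
dup       -> [11, 11]
swap      -> [11, 11]
pop       -> [11]
istore 1  -> []
bipush 1  -> [1]
dup       -> [1, 1]
dup       -> [1, 1, 1]
ineg      -> [1, 1, -1]
swap      -> [1, -1, 1]
imul      -> [1, -1]
istore 2  -> [1]
istore 2  -> []
bipush 9  -> [9]
bipush -6 -> [9, -6]
isub      -> [15]
iload 2   -> [15, 1]
pop       -> [15]
ineg      -> [-15]
bipush 0  -> [-15, 0]
isub      -> [-15]
ineg      -> [15]
ineg      -> [-15]
ineg      -> [15]
ineg      -> [-15]

-15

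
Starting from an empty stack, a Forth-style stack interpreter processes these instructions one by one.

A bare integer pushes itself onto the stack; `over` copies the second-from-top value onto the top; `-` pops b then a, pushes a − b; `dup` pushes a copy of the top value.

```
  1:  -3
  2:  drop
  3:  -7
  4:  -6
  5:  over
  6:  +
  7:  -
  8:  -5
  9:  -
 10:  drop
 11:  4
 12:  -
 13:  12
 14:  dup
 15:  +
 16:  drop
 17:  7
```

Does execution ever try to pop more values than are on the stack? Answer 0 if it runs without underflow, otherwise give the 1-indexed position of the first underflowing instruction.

12

-3    -3
drop  (empty)
-7    -7
-6    -7 -6
over  -7 -6 -7
+     -7 -13
-     6
-5    6 -5
-     11
drop  (empty)
4     4
-  — needs 2 operands, stack has 1 → underflow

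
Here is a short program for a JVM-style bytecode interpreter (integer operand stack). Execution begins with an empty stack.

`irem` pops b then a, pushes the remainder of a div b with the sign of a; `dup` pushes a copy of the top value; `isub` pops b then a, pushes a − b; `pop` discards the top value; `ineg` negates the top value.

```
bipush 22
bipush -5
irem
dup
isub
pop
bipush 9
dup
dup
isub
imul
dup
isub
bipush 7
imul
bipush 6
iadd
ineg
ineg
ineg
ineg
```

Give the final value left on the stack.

bipush 22 → [22]
bipush -5 → [22, -5]
irem      → [2]
dup       → [2, 2]
isub      → [0]
pop       → []
bipush 9  → [9]
dup       → [9, 9]
dup       → [9, 9, 9]
isub      → [9, 0]
imul      → [0]
dup       → [0, 0]
isub      → [0]
bipush 7  → [0, 7]
imul      → [0]
bipush 6  → [0, 6]
iadd      → [6]
ineg      → [-6]
ineg      → [6]
ineg      → [-6]
ineg      → [6]

6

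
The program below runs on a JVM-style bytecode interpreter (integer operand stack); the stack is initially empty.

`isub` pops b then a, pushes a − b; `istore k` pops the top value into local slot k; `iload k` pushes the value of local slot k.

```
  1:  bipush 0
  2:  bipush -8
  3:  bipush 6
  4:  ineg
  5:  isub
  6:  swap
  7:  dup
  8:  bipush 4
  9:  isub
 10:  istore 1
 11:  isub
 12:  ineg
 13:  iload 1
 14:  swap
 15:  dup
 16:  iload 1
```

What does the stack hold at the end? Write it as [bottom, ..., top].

[-4, 2, 2, -4]

bipush 0   [0]
bipush -8  [0, -8]
bipush 6   [0, -8, 6]
ineg       [0, -8, -6]
isub       [0, -2]
swap       [-2, 0]
dup        [-2, 0, 0]
bipush 4   [-2, 0, 0, 4]
isub       [-2, 0, -4]
istore 1   [-2, 0]
isub       [-2]
ineg       [2]
iload 1    [2, -4]
swap       [-4, 2]
dup        [-4, 2, 2]
iload 1    [-4, 2, 2, -4]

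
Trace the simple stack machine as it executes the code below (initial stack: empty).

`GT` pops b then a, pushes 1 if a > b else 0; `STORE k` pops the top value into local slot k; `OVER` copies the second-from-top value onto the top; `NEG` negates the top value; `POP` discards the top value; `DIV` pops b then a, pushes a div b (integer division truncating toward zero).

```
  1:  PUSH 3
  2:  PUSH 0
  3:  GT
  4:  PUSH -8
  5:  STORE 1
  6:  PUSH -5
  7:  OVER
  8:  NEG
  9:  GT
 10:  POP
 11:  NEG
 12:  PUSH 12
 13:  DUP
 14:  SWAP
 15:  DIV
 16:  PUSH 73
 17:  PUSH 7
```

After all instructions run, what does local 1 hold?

-8

PUSH 3  → 3
PUSH 0  → 3 0
GT      → 1
PUSH -8 → 1 -8
STORE 1 → 1
PUSH -5 → 1 -5
OVER    → 1 -5 1
NEG     → 1 -5 -1
GT      → 1 0
POP     → 1
NEG     → -1
PUSH 12 → -1 12
DUP     → -1 12 12
SWAP    → -1 12 12
DIV     → -1 1
PUSH 73 → -1 1 73
PUSH 7  → -1 1 73 7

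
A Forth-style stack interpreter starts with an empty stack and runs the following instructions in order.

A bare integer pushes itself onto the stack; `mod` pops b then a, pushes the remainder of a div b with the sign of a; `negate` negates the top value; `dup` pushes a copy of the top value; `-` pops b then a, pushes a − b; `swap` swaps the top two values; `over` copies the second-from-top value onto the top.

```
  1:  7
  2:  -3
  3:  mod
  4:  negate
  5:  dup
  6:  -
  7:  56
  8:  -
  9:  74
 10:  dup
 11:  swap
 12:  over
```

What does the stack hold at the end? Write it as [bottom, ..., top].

[-56, 74, 74, 74]

7      -> 7
-3     -> 7 -3
mod    -> 1
negate -> -1
dup    -> -1 -1
-      -> 0
56     -> 0 56
-      -> -56
74     -> -56 74
dup    -> -56 74 74
swap   -> -56 74 74
over   -> -56 74 74 74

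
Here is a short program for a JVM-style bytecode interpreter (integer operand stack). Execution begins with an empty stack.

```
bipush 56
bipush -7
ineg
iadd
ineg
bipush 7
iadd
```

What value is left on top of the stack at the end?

-56

bipush 56  [56]
bipush -7  [56, -7]
ineg       [56, 7]
iadd       [63]
ineg       [-63]
bipush 7   [-63, 7]
iadd       [-56]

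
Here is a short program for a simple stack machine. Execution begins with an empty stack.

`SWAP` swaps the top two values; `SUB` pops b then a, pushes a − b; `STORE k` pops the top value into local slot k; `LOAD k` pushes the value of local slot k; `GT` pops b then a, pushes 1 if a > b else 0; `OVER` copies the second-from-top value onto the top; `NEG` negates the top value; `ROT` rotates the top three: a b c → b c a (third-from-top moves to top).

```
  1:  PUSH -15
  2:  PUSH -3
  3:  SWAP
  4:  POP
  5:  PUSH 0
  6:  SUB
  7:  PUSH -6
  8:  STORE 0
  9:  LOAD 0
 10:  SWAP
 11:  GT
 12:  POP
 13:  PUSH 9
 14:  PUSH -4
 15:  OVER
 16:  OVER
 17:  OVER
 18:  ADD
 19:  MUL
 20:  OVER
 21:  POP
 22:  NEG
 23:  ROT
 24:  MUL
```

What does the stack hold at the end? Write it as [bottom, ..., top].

[-4, -405]

PUSH -15 -> [-15]
PUSH -3  -> [-15, -3]
SWAP     -> [-3, -15]
POP      -> [-3]
PUSH 0   -> [-3, 0]
SUB      -> [-3]
PUSH -6  -> [-3, -6]
STORE 0  -> [-3]
LOAD 0   -> [-3, -6]
SWAP     -> [-6, -3]
GT       -> [0]
POP      -> []
PUSH 9   -> [9]
PUSH -4  -> [9, -4]
OVER     -> [9, -4, 9]
OVER     -> [9, -4, 9, -4]
OVER     -> [9, -4, 9, -4, 9]
ADD      -> [9, -4, 9, 5]
MUL      -> [9, -4, 45]
OVER     -> [9, -4, 45, -4]
POP      -> [9, -4, 45]
NEG      -> [9, -4, -45]
ROT      -> [-4, -45, 9]
MUL      -> [-4, -405]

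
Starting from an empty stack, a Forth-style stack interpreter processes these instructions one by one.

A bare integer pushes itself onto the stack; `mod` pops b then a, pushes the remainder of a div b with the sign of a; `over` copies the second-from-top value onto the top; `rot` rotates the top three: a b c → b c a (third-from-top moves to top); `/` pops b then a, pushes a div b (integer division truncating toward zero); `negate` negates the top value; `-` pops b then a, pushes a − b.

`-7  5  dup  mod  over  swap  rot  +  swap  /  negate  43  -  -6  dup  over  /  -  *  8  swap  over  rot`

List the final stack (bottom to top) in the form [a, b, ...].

[308, 8, 8]

-7      [-7]
5       [-7, 5]
dup     [-7, 5, 5]
mod     [-7, 0]
over    [-7, 0, -7]
swap    [-7, -7, 0]
rot     [-7, 0, -7]
+       [-7, -7]
swap    [-7, -7]
/       [1]
negate  [-1]
43      [-1, 43]
-       [-44]
-6      [-44, -6]
dup     [-44, -6, -6]
over    [-44, -6, -6, -6]
/       [-44, -6, 1]
-       [-44, -7]
*       [308]
8       [308, 8]
swap    [8, 308]
over    [8, 308, 8]
rot     [308, 8, 8]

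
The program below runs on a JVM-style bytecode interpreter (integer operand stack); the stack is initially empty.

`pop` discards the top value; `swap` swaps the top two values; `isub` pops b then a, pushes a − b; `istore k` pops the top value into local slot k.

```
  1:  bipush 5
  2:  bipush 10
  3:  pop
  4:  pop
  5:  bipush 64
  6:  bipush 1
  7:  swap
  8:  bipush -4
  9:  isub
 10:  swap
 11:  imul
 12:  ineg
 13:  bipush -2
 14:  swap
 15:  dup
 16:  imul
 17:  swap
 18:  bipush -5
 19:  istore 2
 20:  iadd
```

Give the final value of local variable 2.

bipush 5  : [5]
bipush 10 : [5, 10]
pop       : [5]
pop       : []
bipush 64 : [64]
bipush 1  : [64, 1]
swap      : [1, 64]
bipush -4 : [1, 64, -4]
isub      : [1, 68]
swap      : [68, 1]
imul      : [68]
ineg      : [-68]
bipush -2 : [-68, -2]
swap      : [-2, -68]
dup       : [-2, -68, -68]
imul      : [-2, 4624]
swap      : [4624, -2]
bipush -5 : [4624, -2, -5]
istore 2  : [4624, -2]
iadd      : [4622]

-5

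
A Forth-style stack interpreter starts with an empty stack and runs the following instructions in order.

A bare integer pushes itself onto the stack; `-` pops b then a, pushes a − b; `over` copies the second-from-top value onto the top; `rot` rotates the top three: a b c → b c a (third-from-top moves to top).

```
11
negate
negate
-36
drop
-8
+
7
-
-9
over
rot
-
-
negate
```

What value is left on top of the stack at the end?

9

11      [11]
negate  [-11]
negate  [11]
-36     [11, -36]
drop    [11]
-8      [11, -8]
+       [3]
7       [3, 7]
-       [-4]
-9      [-4, -9]
over    [-4, -9, -4]
rot     [-9, -4, -4]
-       [-9, 0]
-       [-9]
negate  [9]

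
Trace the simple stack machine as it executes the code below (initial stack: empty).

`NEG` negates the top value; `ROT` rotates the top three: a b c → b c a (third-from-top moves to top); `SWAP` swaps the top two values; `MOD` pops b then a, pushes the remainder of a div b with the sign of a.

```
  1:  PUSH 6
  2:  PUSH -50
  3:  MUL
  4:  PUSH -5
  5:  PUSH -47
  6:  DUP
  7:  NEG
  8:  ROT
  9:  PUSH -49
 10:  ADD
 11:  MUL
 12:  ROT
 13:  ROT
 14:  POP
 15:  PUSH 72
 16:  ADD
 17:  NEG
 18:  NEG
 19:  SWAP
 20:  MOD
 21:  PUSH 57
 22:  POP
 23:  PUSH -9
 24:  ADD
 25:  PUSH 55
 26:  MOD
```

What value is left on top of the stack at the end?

-17

PUSH 6   : [6]
PUSH -50 : [6, -50]
MUL      : [-300]
PUSH -5  : [-300, -5]
PUSH -47 : [-300, -5, -47]
DUP      : [-300, -5, -47, -47]
NEG      : [-300, -5, -47, 47]
ROT      : [-300, -47, 47, -5]
PUSH -49 : [-300, -47, 47, -5, -49]
ADD      : [-300, -47, 47, -54]
MUL      : [-300, -47, -2538]
ROT      : [-47, -2538, -300]
ROT      : [-2538, -300, -47]
POP      : [-2538, -300]
PUSH 72  : [-2538, -300, 72]
ADD      : [-2538, -228]
NEG      : [-2538, 228]
NEG      : [-2538, -228]
SWAP     : [-228, -2538]
MOD      : [-228]
PUSH 57  : [-228, 57]
POP      : [-228]
PUSH -9  : [-228, -9]
ADD      : [-237]
PUSH 55  : [-237, 55]
MOD      : [-17]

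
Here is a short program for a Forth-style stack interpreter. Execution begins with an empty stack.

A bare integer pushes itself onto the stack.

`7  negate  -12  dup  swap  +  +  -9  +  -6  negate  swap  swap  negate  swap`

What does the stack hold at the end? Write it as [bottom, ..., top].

[-6, -40]

7      : [7]
negate : [-7]
-12    : [-7, -12]
dup    : [-7, -12, -12]
swap   : [-7, -12, -12]
+      : [-7, -24]
+      : [-31]
-9     : [-31, -9]
+      : [-40]
-6     : [-40, -6]
negate : [-40, 6]
swap   : [6, -40]
swap   : [-40, 6]
negate : [-40, -6]
swap   : [-6, -40]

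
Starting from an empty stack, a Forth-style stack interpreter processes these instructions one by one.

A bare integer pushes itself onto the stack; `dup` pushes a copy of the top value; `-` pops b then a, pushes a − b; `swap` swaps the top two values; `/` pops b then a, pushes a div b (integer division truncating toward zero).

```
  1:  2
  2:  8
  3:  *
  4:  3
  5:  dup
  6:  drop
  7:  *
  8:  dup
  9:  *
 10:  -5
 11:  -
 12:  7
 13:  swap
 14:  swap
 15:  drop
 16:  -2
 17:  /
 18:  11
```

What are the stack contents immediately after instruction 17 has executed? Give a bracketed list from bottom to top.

[-1154]

2     [2]
8     [2, 8]
*     [16]
3     [16, 3]
dup   [16, 3, 3]
drop  [16, 3]
*     [48]
dup   [48, 48]
*     [2304]
-5    [2304, -5]
-     [2309]
7     [2309, 7]
swap  [7, 2309]
swap  [2309, 7]
drop  [2309]
-2    [2309, -2]
/     [-1154]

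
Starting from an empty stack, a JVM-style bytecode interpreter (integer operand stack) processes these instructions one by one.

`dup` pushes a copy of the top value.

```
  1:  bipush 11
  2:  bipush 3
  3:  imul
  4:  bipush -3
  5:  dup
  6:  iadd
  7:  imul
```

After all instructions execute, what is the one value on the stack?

bipush 11 → [11]
bipush 3  → [11, 3]
imul      → [33]
bipush -3 → [33, -3]
dup       → [33, -3, -3]
iadd      → [33, -6]
imul      → [-198]

-198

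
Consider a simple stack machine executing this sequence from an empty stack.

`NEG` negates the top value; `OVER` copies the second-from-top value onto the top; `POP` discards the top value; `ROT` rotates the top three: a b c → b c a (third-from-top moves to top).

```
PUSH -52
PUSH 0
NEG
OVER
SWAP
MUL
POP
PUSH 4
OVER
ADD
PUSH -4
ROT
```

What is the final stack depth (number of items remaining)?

3

PUSH -52 : -52
PUSH 0   : -52 0
NEG      : -52 0
OVER     : -52 0 -52
SWAP     : -52 -52 0
MUL      : -52 0
POP      : -52
PUSH 4   : -52 4
OVER     : -52 4 -52
ADD      : -52 -48
PUSH -4  : -52 -48 -4
ROT      : -48 -4 -52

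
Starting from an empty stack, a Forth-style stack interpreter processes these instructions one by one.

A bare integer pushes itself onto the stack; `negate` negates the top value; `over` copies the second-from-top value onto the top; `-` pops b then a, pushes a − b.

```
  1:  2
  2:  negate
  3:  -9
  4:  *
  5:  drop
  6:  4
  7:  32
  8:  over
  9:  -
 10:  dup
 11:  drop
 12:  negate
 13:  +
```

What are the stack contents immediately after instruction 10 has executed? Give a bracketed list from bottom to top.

2      : [2]
negate : [-2]
-9     : [-2, -9]
*      : [18]
drop   : []
4      : [4]
32     : [4, 32]
over   : [4, 32, 4]
-      : [4, 28]
dup    : [4, 28, 28]

[4, 28, 28]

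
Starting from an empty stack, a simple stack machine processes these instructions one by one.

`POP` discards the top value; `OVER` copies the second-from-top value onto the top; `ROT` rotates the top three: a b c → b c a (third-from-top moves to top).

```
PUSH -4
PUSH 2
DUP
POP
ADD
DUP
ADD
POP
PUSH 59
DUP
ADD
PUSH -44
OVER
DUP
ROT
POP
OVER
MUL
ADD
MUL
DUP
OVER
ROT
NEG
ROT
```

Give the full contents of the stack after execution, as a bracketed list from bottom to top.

[1656956, -1656956, 1656956]

PUSH -4   [-4]
PUSH 2    [-4, 2]
DUP       [-4, 2, 2]
POP       [-4, 2]
ADD       [-2]
DUP       [-2, -2]
ADD       [-4]
POP       []
PUSH 59   [59]
DUP       [59, 59]
ADD       [118]
PUSH -44  [118, -44]
OVER      [118, -44, 118]
DUP       [118, -44, 118, 118]
ROT       [118, 118, 118, -44]
POP       [118, 118, 118]
OVER      [118, 118, 118, 118]
MUL       [118, 118, 13924]
ADD       [118, 14042]
MUL       [1656956]
DUP       [1656956, 1656956]
OVER      [1656956, 1656956, 1656956]
ROT       [1656956, 1656956, 1656956]
NEG       [1656956, 1656956, -1656956]
ROT       [1656956, -1656956, 1656956]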